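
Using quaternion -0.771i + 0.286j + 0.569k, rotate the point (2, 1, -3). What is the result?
(2.569, -2.695, -0.372)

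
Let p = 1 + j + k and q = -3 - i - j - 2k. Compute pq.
-2i - 5j - 4k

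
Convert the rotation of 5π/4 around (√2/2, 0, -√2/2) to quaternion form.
-0.3827 + 0.6533i - 0.6533k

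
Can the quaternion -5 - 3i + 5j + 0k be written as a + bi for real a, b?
No. The quaternion -5 - 3i + 5j has j-coefficient y = 5 and k-coefficient z = 0, not both zero, so it does not lie in the complex subalgebra spanned by 1 and i.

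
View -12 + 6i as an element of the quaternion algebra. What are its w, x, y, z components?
-12 + 6i + 0j + 0k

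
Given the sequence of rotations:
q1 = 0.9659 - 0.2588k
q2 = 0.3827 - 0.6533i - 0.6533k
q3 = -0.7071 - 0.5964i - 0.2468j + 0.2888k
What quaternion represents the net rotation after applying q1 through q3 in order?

q2 · q1 = 0.2006 - 0.631i - 0.1691j - 0.7301k
q3 · q2 · q1 = -0.3491 + 0.5556i - 0.5476j + 0.5193k
-0.3491 + 0.5556i - 0.5476j + 0.5193k


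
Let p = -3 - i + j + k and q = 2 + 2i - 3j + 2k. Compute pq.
-3 - 3i + 15j - 3k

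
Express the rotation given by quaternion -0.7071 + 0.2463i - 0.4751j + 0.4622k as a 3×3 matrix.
[[0.1213, 0.4196, 0.8996], [-0.8877, 0.4514, -0.0909], [-0.4442, -0.7875, 0.4272]]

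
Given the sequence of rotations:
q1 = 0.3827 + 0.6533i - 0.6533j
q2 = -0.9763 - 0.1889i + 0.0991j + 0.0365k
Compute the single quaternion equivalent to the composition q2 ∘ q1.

q2 · q1 = -0.1855 - 0.6863i + 0.6996j + 0.0726k
-0.1855 - 0.6863i + 0.6996j + 0.0726k


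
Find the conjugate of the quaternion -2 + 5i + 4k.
-2 - 5i - 4k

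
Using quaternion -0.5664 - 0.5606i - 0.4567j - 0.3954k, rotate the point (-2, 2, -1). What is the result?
(-1.373, -1.528, 2.186)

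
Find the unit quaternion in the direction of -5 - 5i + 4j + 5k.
-0.5241 - 0.5241i + 0.4193j + 0.5241k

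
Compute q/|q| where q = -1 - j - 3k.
-0.3015 - 0.3015j - 0.9045k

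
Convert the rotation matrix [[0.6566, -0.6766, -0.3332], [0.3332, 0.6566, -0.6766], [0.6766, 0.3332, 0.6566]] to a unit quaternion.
0.8617 + 0.293i - 0.293j + 0.293k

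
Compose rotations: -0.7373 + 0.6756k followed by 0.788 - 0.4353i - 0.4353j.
-0.581 + 0.0269i + 0.615j + 0.5324k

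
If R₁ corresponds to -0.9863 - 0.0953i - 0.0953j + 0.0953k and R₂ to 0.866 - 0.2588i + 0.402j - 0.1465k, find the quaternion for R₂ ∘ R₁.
-0.8265 + 0.1971i - 0.4404j + 0.29k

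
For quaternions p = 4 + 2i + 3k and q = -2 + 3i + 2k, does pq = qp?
No: pq = -20 + 8i + 5j + 2k ≠ -20 + 8i - 5j + 2k = qp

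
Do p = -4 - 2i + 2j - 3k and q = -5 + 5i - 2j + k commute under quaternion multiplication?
No: pq = 37 - 14i - 15j + 5k ≠ 37 - 6i + 11j + 17k = qp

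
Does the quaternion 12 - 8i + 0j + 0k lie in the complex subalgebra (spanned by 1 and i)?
Yes. The quaternion 12 - 8i has j- and k-coefficients y = z = 0, so it lies in the complex subalgebra spanned by 1 and i.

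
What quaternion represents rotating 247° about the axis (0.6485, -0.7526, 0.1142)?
-0.5519 + 0.5408i - 0.6276j + 0.0952k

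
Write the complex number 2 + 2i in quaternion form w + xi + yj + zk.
2 + 2i + 0j + 0k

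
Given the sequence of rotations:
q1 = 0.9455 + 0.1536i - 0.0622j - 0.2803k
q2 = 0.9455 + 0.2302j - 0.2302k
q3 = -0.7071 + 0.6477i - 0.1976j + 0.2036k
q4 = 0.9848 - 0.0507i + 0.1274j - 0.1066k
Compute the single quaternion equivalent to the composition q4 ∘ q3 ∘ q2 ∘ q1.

q2 · q1 = 0.8438 + 0.0664i + 0.1235j - 0.518k
q3 · q2 · q1 = -0.5098 + 0.5768i + 0.095j + 0.6312k
q4 · q3 · q2 · q1 = -0.4176 + 0.6844i - 0.0009j + 0.5976k
-0.4176 + 0.6844i - 0.0009j + 0.5976k


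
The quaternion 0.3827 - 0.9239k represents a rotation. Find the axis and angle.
axis = (0, 0, -1), θ = 3π/4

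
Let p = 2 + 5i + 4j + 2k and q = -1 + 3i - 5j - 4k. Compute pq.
11 - 5i + 12j - 47k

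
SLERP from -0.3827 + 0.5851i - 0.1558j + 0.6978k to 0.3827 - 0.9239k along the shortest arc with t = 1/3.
-0.402 + 0.4064i - 0.1082j + 0.8134k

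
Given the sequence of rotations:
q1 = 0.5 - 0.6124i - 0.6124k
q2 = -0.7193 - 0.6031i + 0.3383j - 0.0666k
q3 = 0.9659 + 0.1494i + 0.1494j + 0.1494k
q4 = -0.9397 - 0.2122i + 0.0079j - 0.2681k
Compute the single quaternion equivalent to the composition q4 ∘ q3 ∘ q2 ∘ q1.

q2 · q1 = -0.7698 - 0.0682i - 0.1594j + 0.6144k
q3 · q2 · q1 = -0.8013 - 0.0653i - 0.371j + 0.4648k
q4 · q3 · q2 · q1 = 0.8667 + 0.1356i + 0.4584j - 0.1427k
0.8667 + 0.1356i + 0.4584j - 0.1427k


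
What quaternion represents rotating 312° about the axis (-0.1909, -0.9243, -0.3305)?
-0.9135 - 0.0776i - 0.3759j - 0.1344k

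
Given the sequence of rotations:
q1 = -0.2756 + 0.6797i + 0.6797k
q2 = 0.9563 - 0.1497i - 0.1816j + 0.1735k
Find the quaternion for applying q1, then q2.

q2 · q1 = -0.2797 + 0.5678i + 0.2697j + 0.7256k
-0.2797 + 0.5678i + 0.2697j + 0.7256k


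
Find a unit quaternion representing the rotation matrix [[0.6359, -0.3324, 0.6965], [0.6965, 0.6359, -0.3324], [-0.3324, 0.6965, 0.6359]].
0.8526 + 0.3017i + 0.3017j + 0.3017k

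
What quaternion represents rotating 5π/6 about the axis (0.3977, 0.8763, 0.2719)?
0.2588 + 0.3841i + 0.8464j + 0.2626k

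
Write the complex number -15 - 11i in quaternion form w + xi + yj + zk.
-15 - 11i + 0j + 0k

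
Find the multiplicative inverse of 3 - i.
0.3 + 0.1i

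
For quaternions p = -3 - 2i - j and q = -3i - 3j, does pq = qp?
No: pq = -9 + 9i + 9j + 3k ≠ -9 + 9i + 9j - 3k = qp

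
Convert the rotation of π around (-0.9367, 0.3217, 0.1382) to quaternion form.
-0.9367i + 0.3217j + 0.1382k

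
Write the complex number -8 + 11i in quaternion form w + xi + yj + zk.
-8 + 11i + 0j + 0k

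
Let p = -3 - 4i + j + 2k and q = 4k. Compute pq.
-8 + 4i + 16j - 12k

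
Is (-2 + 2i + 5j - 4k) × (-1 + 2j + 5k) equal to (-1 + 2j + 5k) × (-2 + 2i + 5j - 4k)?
No: pq = 12 + 31i - 19j - 2k ≠ 12 - 35i + j - 10k = qp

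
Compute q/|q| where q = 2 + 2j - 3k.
0.4851 + 0.4851j - 0.7276k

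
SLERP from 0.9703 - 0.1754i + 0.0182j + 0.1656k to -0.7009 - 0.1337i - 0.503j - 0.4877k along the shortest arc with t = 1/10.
0.9652 - 0.146i + 0.0717j + 0.205k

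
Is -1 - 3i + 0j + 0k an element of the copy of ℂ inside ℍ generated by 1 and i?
Yes. The quaternion -1 - 3i has j- and k-coefficients y = z = 0, so it lies in the complex subalgebra spanned by 1 and i.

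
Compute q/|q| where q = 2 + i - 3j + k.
0.5164 + 0.2582i - 0.7746j + 0.2582k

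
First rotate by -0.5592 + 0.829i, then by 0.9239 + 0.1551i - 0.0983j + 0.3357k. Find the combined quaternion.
-0.6452 + 0.6792i + 0.3333j - 0.1062k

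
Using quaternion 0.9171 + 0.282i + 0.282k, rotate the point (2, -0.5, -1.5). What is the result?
(1.702, 1.469, -1.202)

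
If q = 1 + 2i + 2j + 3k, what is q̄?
1 - 2i - 2j - 3k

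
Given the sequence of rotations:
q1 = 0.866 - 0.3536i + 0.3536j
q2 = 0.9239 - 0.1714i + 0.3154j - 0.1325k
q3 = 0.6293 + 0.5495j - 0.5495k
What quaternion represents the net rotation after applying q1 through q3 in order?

q2 · q1 = 0.628 - 0.4283i + 0.6467j - 0.0638k
q3 · q2 · q1 = 0.0048 + 0.0508i + 0.9874j - 0.1499k
0.0048 + 0.0508i + 0.9874j - 0.1499k


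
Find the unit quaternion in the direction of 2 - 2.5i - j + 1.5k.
0.5443 - 0.6804i - 0.2722j + 0.4082k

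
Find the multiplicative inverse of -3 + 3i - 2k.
-0.1364 - 0.1364i + 0.0909k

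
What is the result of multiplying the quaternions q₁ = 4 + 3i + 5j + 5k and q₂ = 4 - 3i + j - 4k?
40 - 25i + 21j + 22k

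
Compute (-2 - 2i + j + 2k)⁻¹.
-0.1538 + 0.1538i - 0.0769j - 0.1538k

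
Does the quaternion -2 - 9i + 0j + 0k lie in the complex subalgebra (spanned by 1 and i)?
Yes. The quaternion -2 - 9i has j- and k-coefficients y = z = 0, so it lies in the complex subalgebra spanned by 1 and i.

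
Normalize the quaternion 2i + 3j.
0.5547i + 0.8321j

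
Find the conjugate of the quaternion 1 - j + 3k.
1 + j - 3k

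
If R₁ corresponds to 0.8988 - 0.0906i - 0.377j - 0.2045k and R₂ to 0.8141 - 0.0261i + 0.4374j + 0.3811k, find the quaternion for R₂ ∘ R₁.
0.9722 - 0.043i + 0.0464j + 0.2255k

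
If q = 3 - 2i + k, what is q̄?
3 + 2i - k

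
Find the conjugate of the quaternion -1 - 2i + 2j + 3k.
-1 + 2i - 2j - 3k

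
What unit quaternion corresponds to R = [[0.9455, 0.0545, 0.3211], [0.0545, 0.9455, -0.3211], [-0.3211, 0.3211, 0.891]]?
0.9724 + 0.1651i + 0.1651j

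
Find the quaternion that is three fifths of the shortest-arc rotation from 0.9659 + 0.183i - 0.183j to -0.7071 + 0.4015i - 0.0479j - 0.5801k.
0.9042 - 0.1821i - 0.0513j + 0.3829k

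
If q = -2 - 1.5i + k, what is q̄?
-2 + 1.5i - k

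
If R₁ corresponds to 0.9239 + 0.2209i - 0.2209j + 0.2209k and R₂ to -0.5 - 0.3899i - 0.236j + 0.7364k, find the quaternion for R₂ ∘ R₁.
-0.5906 - 0.3601i + 0.1412j + 0.7082k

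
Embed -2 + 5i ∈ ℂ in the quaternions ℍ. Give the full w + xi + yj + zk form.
-2 + 5i + 0j + 0k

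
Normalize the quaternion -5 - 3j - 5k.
-0.6509 - 0.3906j - 0.6509k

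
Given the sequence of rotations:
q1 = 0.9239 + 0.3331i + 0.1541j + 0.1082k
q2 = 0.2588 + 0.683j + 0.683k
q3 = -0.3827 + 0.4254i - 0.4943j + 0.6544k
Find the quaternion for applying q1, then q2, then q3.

q2 · q1 = 0.06 + 0.0549i + 0.8984j + 0.4315k
q3 · q2 · q1 = 0.1154 - 0.7967i - 0.5211j + 0.2834k
0.1154 - 0.7967i - 0.5211j + 0.2834k


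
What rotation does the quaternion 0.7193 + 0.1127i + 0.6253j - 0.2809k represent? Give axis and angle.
axis = (0.1622, 0.9001, -0.4043), θ = 88°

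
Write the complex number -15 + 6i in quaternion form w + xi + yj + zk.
-15 + 6i + 0j + 0k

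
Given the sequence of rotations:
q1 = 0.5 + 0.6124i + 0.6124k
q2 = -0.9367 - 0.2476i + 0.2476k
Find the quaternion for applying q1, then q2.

q2 · q1 = -0.4683 - 0.6974i + 0.3033j - 0.4498k
-0.4683 - 0.6974i + 0.3033j - 0.4498k


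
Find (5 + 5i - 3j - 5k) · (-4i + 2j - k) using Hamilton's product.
21 - 7i + 35j - 7k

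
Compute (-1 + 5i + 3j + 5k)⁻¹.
-0.0167 - 0.0833i - 0.05j - 0.0833k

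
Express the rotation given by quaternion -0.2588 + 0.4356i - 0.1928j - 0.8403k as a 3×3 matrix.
[[-0.4866, -0.6029, -0.6323], [0.267, -0.7917, 0.5495], [-0.8319, 0.0986, 0.5462]]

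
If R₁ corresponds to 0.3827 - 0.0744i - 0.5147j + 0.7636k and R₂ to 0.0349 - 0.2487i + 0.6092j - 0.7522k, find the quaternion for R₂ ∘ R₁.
0.8828 - 0.0197i + 0.461j - 0.0879k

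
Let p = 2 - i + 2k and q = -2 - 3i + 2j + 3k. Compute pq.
-13 - 8i + j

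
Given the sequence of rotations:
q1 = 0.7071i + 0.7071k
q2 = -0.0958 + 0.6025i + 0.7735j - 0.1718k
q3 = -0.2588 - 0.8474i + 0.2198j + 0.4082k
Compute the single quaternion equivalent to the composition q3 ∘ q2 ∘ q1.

q2 · q1 = -0.3045 + 0.4792i - 0.5475j - 0.6147k
q3 · q2 · q1 = 0.8561 + 0.2224i - 0.2505j + 0.3934k
0.8561 + 0.2224i - 0.2505j + 0.3934k


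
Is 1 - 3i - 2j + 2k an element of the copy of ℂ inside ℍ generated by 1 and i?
No. The quaternion 1 - 3i - 2j + 2k has j-coefficient y = -2 and k-coefficient z = 2, not both zero, so it does not lie in the complex subalgebra spanned by 1 and i.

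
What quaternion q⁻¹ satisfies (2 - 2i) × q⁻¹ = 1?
0.25 + 0.25i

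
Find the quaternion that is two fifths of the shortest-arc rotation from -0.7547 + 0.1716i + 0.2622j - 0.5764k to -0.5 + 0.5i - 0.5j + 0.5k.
-0.8863 + 0.4233i - 0.0788j - 0.1707k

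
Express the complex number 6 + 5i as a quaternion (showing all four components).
6 + 5i + 0j + 0k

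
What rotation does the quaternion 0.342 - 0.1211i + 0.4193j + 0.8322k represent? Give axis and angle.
axis = (-0.1289, 0.4462, 0.8856), θ = 140°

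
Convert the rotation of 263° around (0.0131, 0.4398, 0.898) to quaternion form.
-0.6626 + 0.0098i + 0.3294j + 0.6726k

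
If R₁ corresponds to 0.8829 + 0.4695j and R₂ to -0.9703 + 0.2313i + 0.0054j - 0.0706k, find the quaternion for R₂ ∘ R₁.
-0.8592 + 0.2374i - 0.4508j + 0.0463k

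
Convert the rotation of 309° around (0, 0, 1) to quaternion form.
-0.9026 + 0.4305k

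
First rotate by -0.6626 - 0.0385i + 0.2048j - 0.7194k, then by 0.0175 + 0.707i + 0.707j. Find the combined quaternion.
-0.1292 - 0.9777i + 0.0437j + 0.1594k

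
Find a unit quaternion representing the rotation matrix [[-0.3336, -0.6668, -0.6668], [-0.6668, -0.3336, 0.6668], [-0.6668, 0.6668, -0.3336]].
-0.5774i + 0.5774j + 0.5774k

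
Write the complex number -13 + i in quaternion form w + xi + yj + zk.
-13 + i + 0j + 0k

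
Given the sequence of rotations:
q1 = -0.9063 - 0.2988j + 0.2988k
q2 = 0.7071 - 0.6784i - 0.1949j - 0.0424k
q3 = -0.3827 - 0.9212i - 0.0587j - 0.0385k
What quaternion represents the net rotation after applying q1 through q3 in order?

q2 · q1 = -0.6864 + 0.5439i + 0.1681j + 0.4524k
q3 · q2 · q1 = 0.791 + 0.4041i + 0.3718j - 0.2696k
0.791 + 0.4041i + 0.3718j - 0.2696k


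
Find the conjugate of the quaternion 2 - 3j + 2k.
2 + 3j - 2k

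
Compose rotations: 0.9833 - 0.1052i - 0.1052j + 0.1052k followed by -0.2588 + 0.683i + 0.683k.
-0.2545 + 0.7707i - 0.1165j + 0.5725k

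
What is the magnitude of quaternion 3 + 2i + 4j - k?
√30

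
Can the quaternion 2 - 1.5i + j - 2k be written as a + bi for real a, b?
No. The quaternion 2 - 1.5i + j - 2k has j-coefficient y = 1 and k-coefficient z = -2, not both zero, so it does not lie in the complex subalgebra spanned by 1 and i.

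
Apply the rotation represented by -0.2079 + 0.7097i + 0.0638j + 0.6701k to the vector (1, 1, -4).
(-3.235, -2.616, 0.83)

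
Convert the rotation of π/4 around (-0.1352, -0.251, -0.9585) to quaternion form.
0.9239 - 0.0517i - 0.0961j - 0.3668k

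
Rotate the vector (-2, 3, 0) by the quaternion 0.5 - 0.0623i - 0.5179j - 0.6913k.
(3.252, 1.363, 0.753)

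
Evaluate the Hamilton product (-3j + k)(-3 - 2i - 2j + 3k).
-9 - 7i + 7j - 9k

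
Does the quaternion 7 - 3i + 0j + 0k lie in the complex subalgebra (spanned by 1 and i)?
Yes. The quaternion 7 - 3i has j- and k-coefficients y = z = 0, so it lies in the complex subalgebra spanned by 1 and i.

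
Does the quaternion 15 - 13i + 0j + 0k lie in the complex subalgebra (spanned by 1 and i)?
Yes. The quaternion 15 - 13i has j- and k-coefficients y = z = 0, so it lies in the complex subalgebra spanned by 1 and i.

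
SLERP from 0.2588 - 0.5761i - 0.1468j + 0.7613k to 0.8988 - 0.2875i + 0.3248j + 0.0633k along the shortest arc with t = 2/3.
0.7914 - 0.4561i + 0.1871j + 0.3615k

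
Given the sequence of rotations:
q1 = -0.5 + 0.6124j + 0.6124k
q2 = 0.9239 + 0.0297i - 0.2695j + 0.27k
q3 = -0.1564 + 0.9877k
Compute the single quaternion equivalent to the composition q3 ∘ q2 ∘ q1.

q2 · q1 = -0.4623 - 0.3452i + 0.6824j + 0.449k
q3 · q2 · q1 = -0.3712 - 0.62i - 0.4477j - 0.5268k
-0.3712 - 0.62i - 0.4477j - 0.5268k


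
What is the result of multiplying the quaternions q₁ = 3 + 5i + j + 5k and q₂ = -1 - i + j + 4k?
-19 - 9i - 23j + 13k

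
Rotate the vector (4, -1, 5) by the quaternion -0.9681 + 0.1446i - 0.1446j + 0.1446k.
(5.036, -1.013, 3.951)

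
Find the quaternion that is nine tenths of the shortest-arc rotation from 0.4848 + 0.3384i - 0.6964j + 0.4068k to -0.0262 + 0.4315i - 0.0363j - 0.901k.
0.0925 - 0.3681i - 0.0617j + 0.9231k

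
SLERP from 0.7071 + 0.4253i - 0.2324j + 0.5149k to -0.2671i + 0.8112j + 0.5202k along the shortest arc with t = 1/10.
0.6951 + 0.459i - 0.3527j + 0.4265k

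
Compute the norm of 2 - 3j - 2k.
√17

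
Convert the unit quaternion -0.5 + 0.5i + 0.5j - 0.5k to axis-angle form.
axis = (√3/3, √3/3, -√3/3), θ = 4π/3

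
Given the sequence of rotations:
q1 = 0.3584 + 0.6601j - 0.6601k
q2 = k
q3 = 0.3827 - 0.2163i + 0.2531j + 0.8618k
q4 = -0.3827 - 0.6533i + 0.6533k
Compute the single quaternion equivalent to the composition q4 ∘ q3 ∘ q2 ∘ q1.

q2 · q1 = 0.6601 - 0.6601i + 0.3584k
q3 · q2 · q1 = -0.199 - 0.3047i - 0.3243j + 0.8731k
q4 · q3 · q2 · q1 = -0.6933 + 0.4585i + 0.4954j - 0.2523k
-0.6933 + 0.4585i + 0.4954j - 0.2523k


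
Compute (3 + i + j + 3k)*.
3 - i - j - 3k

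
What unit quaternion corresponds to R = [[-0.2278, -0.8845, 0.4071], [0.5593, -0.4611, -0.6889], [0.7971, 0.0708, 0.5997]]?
0.4772 + 0.398i - 0.2043j + 0.7564k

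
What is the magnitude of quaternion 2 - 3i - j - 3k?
√23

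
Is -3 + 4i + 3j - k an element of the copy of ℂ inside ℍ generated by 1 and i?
No. The quaternion -3 + 4i + 3j - k has j-coefficient y = 3 and k-coefficient z = -1, not both zero, so it does not lie in the complex subalgebra spanned by 1 and i.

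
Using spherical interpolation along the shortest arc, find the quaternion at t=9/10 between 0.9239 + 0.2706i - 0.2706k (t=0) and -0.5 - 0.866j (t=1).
0.5821 + 0.0332i + 0.8118j - 0.0332k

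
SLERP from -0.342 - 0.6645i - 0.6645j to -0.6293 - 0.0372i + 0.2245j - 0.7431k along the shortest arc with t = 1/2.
-0.6576 - 0.4751i - 0.2979j - 0.5031k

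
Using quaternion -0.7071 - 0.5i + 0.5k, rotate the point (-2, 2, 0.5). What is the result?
(0.164, 1.061, 2.664)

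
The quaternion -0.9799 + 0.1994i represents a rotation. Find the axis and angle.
axis = (1, 0, 0), θ = 337°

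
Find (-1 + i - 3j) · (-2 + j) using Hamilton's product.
5 - 2i + 5j + k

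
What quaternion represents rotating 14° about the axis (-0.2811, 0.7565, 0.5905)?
0.9925 - 0.0343i + 0.0922j + 0.072k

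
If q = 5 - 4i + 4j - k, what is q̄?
5 + 4i - 4j + k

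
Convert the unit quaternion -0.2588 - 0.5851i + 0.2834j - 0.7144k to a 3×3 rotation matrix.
[[-0.1814, -0.7014, 0.6893], [0.0381, -0.7054, -0.7078], [0.9827, -0.1021, 0.1547]]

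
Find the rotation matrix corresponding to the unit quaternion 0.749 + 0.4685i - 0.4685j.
[[0.561, -0.439, -0.7018], [-0.439, 0.561, -0.7018], [0.7018, 0.7018, 0.122]]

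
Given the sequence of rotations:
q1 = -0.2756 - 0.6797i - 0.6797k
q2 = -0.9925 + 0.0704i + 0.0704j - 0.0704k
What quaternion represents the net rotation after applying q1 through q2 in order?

q2 · q1 = 0.2735 + 0.6073i + 0.0763j + 0.7419k
0.2735 + 0.6073i + 0.0763j + 0.7419k


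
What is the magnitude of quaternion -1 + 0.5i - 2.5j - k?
2.915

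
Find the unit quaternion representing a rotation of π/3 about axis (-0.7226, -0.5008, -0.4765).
0.866 - 0.3613i - 0.2504j - 0.2382k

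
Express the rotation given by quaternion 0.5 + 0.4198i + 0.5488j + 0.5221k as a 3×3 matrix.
[[-0.1475, -0.0613, 0.9872], [0.9829, 0.1024, 0.1533], [-0.1104, 0.9929, 0.0452]]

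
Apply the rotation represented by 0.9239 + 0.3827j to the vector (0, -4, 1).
(0.707, -4, 0.707)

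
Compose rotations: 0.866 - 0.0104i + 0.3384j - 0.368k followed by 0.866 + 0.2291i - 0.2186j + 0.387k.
0.9687 + 0.1389i + 0.184j + 0.0917k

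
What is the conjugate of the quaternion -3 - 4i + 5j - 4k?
-3 + 4i - 5j + 4k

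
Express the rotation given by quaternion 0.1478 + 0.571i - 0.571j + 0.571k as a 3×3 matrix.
[[-0.3042, -0.8209, 0.4833], [-0.4833, -0.3042, -0.8209], [0.8209, -0.4833, -0.3042]]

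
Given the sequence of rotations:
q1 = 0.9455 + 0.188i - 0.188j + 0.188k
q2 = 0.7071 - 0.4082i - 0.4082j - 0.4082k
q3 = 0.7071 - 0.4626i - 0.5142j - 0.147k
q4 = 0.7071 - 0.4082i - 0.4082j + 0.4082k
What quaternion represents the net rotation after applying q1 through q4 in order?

q2 · q1 = 0.7453 - 0.4065i - 0.5189j - 0.0995k
q3 · q2 · q1 = 0.0575 - 0.6573i - 0.7364j - 0.1489k
q4 · q3 · q2 · q1 = -0.4675 - 0.1269i - 0.8733j - 0.0495k
-0.4675 - 0.1269i - 0.8733j - 0.0495k


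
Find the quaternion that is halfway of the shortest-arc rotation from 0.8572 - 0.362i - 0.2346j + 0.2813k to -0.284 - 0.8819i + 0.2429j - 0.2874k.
0.783 + 0.3567i - 0.3276j + 0.3902k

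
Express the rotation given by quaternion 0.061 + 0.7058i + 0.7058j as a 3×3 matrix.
[[0.0037, 0.9963, 0.0861], [0.9963, 0.0037, -0.0861], [-0.0861, 0.0861, -0.9926]]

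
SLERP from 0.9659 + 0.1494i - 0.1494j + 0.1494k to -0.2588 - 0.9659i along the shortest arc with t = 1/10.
0.9439 + 0.2632i - 0.1409j + 0.1409k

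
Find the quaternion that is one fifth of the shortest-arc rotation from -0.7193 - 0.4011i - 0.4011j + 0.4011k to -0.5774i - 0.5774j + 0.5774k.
-0.599 - 0.4623i - 0.4623j + 0.4623k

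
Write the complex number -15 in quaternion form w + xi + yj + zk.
-15 + 0i + 0j + 0k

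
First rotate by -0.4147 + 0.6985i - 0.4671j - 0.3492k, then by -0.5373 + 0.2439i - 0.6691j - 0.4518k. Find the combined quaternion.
-0.4179 - 0.4538i + 0.298j + 0.7284k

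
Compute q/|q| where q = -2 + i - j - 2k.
-0.6325 + 0.3162i - 0.3162j - 0.6325k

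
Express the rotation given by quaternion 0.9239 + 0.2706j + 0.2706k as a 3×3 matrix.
[[0.7071, -0.5, 0.5], [0.5, 0.8536, 0.1464], [-0.5, 0.1464, 0.8536]]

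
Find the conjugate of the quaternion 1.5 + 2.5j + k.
1.5 - 2.5j - k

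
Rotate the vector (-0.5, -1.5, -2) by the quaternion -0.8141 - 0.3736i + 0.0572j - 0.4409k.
(0.366, 0.482, -2.477)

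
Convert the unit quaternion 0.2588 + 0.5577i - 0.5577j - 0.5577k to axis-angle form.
axis = (√3/3, -√3/3, -√3/3), θ = 5π/6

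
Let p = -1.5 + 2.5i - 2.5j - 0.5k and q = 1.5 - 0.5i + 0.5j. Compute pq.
0.25 + 4.75i - 4.25j - 0.75k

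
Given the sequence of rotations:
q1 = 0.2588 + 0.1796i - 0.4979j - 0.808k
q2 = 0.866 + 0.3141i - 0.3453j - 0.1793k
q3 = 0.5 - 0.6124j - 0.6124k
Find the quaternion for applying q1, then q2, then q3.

q2 · q1 = -0.1491 + 0.4266i - 0.299j - 0.8405k
q3 · q2 · q1 = -0.7724 + 0.5449i - 0.3194j - 0.0677k
-0.7724 + 0.5449i - 0.3194j - 0.0677k


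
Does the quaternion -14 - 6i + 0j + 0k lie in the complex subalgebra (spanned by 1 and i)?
Yes. The quaternion -14 - 6i has j- and k-coefficients y = z = 0, so it lies in the complex subalgebra spanned by 1 and i.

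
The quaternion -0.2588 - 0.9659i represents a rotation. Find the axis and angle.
axis = (-1, 0, 0), θ = 7π/6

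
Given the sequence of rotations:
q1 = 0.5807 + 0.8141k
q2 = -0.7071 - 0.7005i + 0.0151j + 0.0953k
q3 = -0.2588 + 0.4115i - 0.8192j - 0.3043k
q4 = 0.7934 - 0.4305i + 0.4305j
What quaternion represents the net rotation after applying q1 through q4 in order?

q2 · q1 = -0.4882 - 0.3945i + 0.579j - 0.5203k
q3 · q2 · q1 = 0.6047 + 0.5036i + 0.5842j + 0.1983k
q4 · q3 · q2 · q1 = 0.4451 + 0.2246i + 0.8092j - 0.311k
0.4451 + 0.2246i + 0.8092j - 0.311k


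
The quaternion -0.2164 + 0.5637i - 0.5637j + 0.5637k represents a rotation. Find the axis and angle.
axis = (√3/3, -√3/3, √3/3), θ = 205°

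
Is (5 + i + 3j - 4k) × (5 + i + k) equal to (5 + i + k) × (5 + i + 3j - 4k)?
No: pq = 28 + 13i + 10j - 18k ≠ 28 + 7i + 20j - 12k = qp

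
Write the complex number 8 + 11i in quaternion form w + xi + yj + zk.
8 + 11i + 0j + 0k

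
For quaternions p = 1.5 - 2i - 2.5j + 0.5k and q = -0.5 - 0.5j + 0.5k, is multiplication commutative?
No: pq = -2.25 + 1.5j + 1.5k ≠ -2.25 + 2i - 0.5j - 0.5k = qp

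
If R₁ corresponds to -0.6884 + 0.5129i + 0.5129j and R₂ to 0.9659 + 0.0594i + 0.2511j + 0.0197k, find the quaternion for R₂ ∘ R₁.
-0.8242 + 0.4444i + 0.3327j - 0.1119k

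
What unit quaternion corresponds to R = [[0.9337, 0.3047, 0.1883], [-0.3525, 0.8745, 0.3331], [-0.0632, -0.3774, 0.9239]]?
0.9659 - 0.1839i + 0.0651j - 0.1701k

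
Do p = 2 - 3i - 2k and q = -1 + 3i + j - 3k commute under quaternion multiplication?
No: pq = 1 + 11i - 13j - 7k ≠ 1 + 7i + 17j - k = qp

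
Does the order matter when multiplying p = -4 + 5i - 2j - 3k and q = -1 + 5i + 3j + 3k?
Yes: pq = -6 - 22i - 40j + 16k ≠ -6 - 28i + 20j - 34k = qp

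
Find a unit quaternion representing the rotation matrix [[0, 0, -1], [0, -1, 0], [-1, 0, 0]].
-0.7071i + 0.7071k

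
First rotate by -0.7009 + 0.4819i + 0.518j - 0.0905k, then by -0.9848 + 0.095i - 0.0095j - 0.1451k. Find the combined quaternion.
0.6363 - 0.4651i - 0.5648j + 0.2446k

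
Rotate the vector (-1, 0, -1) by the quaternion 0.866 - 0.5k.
(-0.5, 0.866, -1)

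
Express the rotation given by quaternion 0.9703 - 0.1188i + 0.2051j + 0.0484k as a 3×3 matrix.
[[0.9112, -0.1427, 0.3865], [0.0452, 0.9671, 0.2504], [-0.4095, -0.2107, 0.8876]]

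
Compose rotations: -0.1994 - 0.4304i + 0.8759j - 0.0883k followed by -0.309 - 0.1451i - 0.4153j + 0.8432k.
0.4374 - 0.54i - 0.5636j - 0.4467k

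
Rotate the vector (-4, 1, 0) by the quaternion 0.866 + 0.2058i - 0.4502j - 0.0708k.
(-2.401, 2.137, -2.582)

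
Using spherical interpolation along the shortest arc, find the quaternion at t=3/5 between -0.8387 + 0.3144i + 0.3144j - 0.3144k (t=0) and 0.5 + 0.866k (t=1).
-0.6907 + 0.1381i + 0.1381j - 0.6963k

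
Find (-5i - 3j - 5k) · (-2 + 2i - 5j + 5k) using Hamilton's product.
20 - 30i + 21j + 41k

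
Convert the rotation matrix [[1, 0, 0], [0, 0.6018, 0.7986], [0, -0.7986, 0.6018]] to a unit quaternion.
0.8949 - 0.4462i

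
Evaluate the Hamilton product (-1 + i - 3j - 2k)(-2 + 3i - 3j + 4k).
-2 - 23i - j + 6k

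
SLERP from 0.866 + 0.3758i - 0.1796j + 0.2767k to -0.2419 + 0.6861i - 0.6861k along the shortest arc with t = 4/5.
0.4689 - 0.5236i - 0.0511j + 0.7094k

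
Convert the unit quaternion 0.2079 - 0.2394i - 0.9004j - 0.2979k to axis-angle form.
axis = (-0.2447, -0.9205, -0.3046), θ = 156°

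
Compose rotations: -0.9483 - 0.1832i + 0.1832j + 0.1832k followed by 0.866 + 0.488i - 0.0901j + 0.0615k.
-0.7266 - 0.6492i + 0.1434j + 0.1732k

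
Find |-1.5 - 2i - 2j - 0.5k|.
3.24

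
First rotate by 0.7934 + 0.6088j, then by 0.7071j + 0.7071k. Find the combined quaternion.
-0.4305 - 0.4305i + 0.561j + 0.561k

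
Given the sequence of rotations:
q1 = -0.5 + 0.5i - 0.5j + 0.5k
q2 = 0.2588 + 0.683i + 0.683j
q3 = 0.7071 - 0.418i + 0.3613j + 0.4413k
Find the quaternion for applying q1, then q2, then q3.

q2 · q1 = -0.1294 + 0.1294i - 0.8124j - 0.5536k
q3 · q2 · q1 = 0.5004 + 0.3041i - 0.7955j - 0.1557k
0.5004 + 0.3041i - 0.7955j - 0.1557k


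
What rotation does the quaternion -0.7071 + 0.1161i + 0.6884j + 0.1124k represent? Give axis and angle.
axis = (0.1642, 0.9735, 0.159), θ = 3π/2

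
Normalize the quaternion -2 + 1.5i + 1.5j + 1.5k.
-0.61 + 0.4575i + 0.4575j + 0.4575k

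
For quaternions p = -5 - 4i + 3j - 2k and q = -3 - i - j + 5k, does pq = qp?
No: pq = 24 + 30i + 18j - 12k ≠ 24 + 4i - 26j - 26k = qp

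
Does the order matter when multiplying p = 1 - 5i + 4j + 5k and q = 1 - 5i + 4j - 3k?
Yes: pq = -25 - 42i - 32j + 2k ≠ -25 + 22i + 48j + 2k = qp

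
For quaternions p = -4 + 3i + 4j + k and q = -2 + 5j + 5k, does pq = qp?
No: pq = -17 + 9i - 43j - 7k ≠ -17 - 21i - 13j - 37k = qp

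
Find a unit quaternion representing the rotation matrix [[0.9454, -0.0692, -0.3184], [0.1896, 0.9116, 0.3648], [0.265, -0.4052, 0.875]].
0.9659 - 0.1993i - 0.151j + 0.067k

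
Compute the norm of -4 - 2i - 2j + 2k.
√28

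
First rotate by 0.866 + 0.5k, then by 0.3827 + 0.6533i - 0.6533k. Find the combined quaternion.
0.6581 + 0.5658i - 0.3266j - 0.3744k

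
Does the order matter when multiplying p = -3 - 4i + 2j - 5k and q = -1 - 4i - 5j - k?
Yes: pq = -8 - 11i + 29j + 36k ≠ -8 + 43i - 3j - 20k = qp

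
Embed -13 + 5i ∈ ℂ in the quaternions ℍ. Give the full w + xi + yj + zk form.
-13 + 5i + 0j + 0k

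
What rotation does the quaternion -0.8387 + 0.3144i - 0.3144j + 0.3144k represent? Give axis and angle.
axis = (√3/3, -√3/3, √3/3), θ = 294°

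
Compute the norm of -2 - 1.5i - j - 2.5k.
3.674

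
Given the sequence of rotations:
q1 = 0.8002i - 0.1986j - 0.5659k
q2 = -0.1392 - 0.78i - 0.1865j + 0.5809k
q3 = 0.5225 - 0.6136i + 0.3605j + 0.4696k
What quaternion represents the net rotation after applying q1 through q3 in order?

q2 · q1 = 0.9158 + 0.1095i + 0.0511j + 0.3829k
q3 · q2 · q1 = 0.3475 - 0.3907i + 0.6432j + 0.5593k
0.3475 - 0.3907i + 0.6432j + 0.5593k


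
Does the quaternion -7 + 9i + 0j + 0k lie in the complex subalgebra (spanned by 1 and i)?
Yes. The quaternion -7 + 9i has j- and k-coefficients y = z = 0, so it lies in the complex subalgebra spanned by 1 and i.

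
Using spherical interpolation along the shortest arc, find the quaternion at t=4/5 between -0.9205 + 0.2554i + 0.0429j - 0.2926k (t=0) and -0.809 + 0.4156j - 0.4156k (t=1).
-0.8478 + 0.0531i + 0.3462j - 0.3981k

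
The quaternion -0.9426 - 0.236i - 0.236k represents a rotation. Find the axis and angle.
axis = (-√2/2, 0, -√2/2), θ = 321°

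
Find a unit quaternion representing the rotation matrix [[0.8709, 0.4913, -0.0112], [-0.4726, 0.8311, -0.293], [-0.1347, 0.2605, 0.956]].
0.9563 + 0.1447i + 0.0323j - 0.252k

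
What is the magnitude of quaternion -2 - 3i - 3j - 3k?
√31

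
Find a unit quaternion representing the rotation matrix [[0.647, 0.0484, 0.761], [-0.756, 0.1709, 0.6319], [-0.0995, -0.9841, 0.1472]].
0.7009 - 0.5764i + 0.3069j - 0.2869k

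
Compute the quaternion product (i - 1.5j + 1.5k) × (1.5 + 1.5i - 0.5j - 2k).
0.75 + 5.25i + 2j + 4k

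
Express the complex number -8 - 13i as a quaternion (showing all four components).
-8 - 13i + 0j + 0k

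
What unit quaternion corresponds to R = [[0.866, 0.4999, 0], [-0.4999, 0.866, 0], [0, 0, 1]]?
0.9659 - 0.2588k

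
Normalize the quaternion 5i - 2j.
0.9285i - 0.3714j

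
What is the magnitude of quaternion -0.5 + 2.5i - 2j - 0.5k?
3.279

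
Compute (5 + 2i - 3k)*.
5 - 2i + 3k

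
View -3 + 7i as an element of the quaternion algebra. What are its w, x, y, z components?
-3 + 7i + 0j + 0k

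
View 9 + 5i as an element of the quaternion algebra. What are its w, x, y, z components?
9 + 5i + 0j + 0k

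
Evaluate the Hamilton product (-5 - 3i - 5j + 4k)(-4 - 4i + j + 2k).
5 + 18i + 5j - 49k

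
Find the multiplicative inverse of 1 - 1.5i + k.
0.2353 + 0.3529i - 0.2353k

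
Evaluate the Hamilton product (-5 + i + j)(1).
-5 + i + j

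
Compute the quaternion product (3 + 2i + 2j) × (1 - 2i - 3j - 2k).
13 - 8i - 3j - 8k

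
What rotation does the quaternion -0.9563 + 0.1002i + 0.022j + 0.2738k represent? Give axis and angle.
axis = (0.3427, 0.0752, 0.9364), θ = 326°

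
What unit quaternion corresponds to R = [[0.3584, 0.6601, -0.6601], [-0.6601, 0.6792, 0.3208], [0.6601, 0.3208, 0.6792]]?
0.8241 - 0.4005j - 0.4005k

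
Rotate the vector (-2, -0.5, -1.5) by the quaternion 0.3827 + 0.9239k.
(1.768, -1.061, -1.5)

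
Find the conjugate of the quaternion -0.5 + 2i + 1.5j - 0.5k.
-0.5 - 2i - 1.5j + 0.5k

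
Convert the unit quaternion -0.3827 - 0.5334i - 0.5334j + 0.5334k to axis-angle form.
axis = (-√3/3, -√3/3, √3/3), θ = 5π/4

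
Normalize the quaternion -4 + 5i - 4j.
-0.5298 + 0.6623i - 0.5298j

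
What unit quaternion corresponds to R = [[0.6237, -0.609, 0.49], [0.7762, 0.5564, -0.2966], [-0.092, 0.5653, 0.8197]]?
0.866 + 0.2488i + 0.168j + 0.3999k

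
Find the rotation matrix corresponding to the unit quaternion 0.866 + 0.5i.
[[1, 0, 0], [0, 0.5, -0.866], [0, 0.866, 0.5]]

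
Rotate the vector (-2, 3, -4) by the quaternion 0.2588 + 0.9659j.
(-0.268, 3, 4.464)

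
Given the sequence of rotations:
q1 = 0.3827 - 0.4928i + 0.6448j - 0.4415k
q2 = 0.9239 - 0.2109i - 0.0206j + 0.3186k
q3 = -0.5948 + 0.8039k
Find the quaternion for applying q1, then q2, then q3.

q2 · q1 = 0.4036 - 0.7323i + 0.3377j - 0.4321k
q3 · q2 · q1 = 0.1073 + 0.1641i - 0.7896j + 0.5815k
0.1073 + 0.1641i - 0.7896j + 0.5815k


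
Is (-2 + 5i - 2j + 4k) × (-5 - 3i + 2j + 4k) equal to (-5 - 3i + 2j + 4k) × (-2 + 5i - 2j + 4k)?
No: pq = 13 - 35i - 26j - 24k ≠ 13 - 3i + 38j - 32k = qp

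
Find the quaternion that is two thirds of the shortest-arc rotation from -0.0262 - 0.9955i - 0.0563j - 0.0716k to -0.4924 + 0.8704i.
0.3285 - 0.944i - 0.0196j - 0.025k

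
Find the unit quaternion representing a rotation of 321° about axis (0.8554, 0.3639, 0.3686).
-0.9426 + 0.2855i + 0.1215j + 0.123k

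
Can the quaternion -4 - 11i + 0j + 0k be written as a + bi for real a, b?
Yes. The quaternion -4 - 11i has j- and k-coefficients y = z = 0, so it lies in the complex subalgebra spanned by 1 and i.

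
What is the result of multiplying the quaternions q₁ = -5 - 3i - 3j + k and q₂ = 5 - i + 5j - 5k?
-8 - 56j + 12k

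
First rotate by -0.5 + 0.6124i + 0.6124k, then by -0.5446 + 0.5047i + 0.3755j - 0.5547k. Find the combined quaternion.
0.3029 - 0.3559i - 0.8365j - 0.2861k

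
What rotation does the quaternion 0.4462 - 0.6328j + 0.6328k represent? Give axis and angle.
axis = (0, -√2/2, √2/2), θ = 127°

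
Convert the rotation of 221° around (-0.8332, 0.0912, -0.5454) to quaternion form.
-0.3502 - 0.7804i + 0.0854j - 0.5109k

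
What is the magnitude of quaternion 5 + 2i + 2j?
√33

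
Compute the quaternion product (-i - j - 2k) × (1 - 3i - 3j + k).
-4 - 8i + 6j - 2k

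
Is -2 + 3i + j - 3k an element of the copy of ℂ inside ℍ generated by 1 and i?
No. The quaternion -2 + 3i + j - 3k has j-coefficient y = 1 and k-coefficient z = -3, not both zero, so it does not lie in the complex subalgebra spanned by 1 and i.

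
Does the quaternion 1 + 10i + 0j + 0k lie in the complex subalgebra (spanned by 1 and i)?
Yes. The quaternion 1 + 10i has j- and k-coefficients y = z = 0, so it lies in the complex subalgebra spanned by 1 and i.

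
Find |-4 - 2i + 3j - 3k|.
√38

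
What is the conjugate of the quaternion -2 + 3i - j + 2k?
-2 - 3i + j - 2k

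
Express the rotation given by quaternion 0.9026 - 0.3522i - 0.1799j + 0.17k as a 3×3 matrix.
[[0.8775, -0.1802, -0.4445], [0.4336, 0.6941, 0.5746], [0.205, -0.697, 0.6872]]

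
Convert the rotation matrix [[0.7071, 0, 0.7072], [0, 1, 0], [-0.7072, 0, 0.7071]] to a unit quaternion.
0.9239 + 0.3827j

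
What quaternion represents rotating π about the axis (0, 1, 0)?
j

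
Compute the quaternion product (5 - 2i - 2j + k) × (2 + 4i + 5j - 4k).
32 + 19i + 17j - 20k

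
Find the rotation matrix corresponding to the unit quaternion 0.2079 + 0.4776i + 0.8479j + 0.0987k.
[[-0.4574, 0.7689, 0.4468], [0.851, 0.5243, -0.0312], [-0.2583, 0.366, -0.8941]]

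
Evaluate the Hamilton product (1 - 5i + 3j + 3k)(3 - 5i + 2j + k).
-31 - 23i + j + 15k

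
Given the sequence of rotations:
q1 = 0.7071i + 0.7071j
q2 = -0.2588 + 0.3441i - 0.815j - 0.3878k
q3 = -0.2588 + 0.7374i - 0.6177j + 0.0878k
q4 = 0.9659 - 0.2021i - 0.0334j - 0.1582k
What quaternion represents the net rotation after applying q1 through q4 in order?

q2 · q1 = 0.333 + 0.0912i - 0.4572j + 0.8196k
q3 · q2 · q1 = -0.5078 - 0.2442i - 0.6837j - 0.4637k
q4 · q3 · q2 · q1 = -0.636 - 0.2259i - 0.6985j - 0.2375k
-0.636 - 0.2259i - 0.6985j - 0.2375k


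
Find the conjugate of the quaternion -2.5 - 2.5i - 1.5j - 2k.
-2.5 + 2.5i + 1.5j + 2k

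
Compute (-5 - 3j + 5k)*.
-5 + 3j - 5k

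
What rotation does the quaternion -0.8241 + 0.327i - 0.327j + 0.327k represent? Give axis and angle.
axis = (√3/3, -√3/3, √3/3), θ = 291°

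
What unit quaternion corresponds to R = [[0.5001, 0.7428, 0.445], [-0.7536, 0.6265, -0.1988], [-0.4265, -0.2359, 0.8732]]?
0.866 - 0.0107i + 0.2516j - 0.432k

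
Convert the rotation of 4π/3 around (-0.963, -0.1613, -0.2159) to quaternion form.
-0.5 - 0.834i - 0.1397j - 0.187k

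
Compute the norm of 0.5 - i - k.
1.5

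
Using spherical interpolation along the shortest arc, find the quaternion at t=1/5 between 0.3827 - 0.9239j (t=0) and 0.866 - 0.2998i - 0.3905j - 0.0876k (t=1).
0.5115 - 0.0667i - 0.8565j - 0.0195k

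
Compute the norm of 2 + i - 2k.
3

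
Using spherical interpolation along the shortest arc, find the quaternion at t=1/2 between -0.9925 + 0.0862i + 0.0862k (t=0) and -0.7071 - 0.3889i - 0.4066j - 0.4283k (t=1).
-0.9409 - 0.1676i - 0.2251j - 0.1894k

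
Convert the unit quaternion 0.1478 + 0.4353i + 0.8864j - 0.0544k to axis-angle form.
axis = (0.4401, 0.8962, -0.055), θ = 163°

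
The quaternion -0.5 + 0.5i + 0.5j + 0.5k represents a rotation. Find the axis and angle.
axis = (√3/3, √3/3, √3/3), θ = 4π/3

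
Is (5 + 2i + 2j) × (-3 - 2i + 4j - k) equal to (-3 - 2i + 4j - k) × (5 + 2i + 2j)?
No: pq = -19 - 18i + 16j + 7k ≠ -19 - 14i + 12j - 17k = qp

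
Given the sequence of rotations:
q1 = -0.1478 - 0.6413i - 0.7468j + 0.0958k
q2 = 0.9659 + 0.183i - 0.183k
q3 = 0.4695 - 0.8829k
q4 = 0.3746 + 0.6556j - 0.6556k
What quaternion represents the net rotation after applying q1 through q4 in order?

q2 · q1 = -0.0079 - 0.7831i - 0.6215j - 0.0171k
q3 · q2 · q1 = -0.0188 - 0.9164i + 0.3996j - 0.0011k
q4 · q3 · q2 · q1 = -0.2697 - 0.082i + 0.7382j + 0.6127k
-0.2697 - 0.082i + 0.7382j + 0.6127k


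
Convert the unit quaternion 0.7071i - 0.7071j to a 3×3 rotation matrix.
[[0, -1, 0], [-1, 0, 0], [0, 0, -1]]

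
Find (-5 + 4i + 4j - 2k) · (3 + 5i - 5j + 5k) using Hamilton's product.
-5 - 3i + 7j - 71k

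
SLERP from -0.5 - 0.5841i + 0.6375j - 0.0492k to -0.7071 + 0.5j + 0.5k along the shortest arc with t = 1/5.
-0.5792 - 0.4898i + 0.6477j + 0.0719k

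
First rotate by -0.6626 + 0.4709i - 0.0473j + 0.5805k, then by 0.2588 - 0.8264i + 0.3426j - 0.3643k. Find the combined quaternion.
0.4454 + 0.8511i + 0.0689j + 0.2694k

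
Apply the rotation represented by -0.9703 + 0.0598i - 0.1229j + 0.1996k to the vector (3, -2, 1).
(2.187, -2.965, 0.649)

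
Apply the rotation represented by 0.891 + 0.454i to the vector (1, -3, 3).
(1, -4.19, -0.664)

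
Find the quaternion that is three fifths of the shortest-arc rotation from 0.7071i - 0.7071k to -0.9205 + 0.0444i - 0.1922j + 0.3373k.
0.6862 + 0.3415i + 0.1433j - 0.6261k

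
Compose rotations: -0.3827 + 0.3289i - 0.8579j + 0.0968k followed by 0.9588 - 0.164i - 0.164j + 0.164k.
-0.4696 + 0.5029i - 0.69j + 0.2247k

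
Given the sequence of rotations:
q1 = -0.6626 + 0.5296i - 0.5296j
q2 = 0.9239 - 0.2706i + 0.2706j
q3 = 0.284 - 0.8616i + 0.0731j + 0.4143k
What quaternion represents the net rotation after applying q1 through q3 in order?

q2 · q1 = -0.3256 + 0.6686i - 0.6686j
q3 · q2 · q1 = 0.5325 + 0.7474i + 0.0633j + 0.3923k
0.5325 + 0.7474i + 0.0633j + 0.3923k


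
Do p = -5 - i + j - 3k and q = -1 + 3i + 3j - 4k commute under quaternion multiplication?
No: pq = -7 - 9i - 29j + 17k ≠ -7 - 19i - 3j + 29k = qp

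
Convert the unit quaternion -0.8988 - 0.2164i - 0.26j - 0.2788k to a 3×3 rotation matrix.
[[0.7093, -0.3886, 0.588], [0.6137, 0.7509, -0.244], [-0.3467, 0.534, 0.7711]]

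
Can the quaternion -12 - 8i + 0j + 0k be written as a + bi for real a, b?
Yes. The quaternion -12 - 8i has j- and k-coefficients y = z = 0, so it lies in the complex subalgebra spanned by 1 and i.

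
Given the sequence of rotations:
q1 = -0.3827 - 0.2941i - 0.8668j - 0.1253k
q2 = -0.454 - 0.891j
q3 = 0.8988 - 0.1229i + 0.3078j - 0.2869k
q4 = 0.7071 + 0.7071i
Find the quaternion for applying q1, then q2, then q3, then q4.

q2 · q1 = -0.5986 + 0.2452i + 0.7345j - 0.2052k
q3 · q2 · q1 = -0.7928 + 0.4415i + 0.3804j - 0.1784k
q4 · q3 · q2 · q1 = -0.8728 - 0.2484i + 0.3951j + 0.1428k
-0.8728 - 0.2484i + 0.3951j + 0.1428k
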